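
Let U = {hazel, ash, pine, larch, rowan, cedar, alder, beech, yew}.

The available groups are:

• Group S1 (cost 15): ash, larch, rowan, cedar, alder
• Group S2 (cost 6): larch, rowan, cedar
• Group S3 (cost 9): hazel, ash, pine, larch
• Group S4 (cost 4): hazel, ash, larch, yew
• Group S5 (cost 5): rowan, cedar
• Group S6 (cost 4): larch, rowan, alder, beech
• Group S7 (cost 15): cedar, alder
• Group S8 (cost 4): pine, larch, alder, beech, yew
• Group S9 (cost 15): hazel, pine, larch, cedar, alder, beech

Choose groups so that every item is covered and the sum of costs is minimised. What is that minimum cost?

13

S4, S5, S8 together cover every item (S4 ∪ S5 ∪ S8 = {hazel, ash, pine, larch, rowan, cedar, alder, beech, yew}); total cost 4 + 5 + 4 = 13.
No covering selection has total cost below 13.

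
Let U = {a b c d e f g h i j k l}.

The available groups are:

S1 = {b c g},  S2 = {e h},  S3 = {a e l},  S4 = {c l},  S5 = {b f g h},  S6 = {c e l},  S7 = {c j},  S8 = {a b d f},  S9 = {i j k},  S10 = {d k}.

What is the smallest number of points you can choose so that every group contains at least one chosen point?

4

Take T = {b, c, e, k}. Each listed group contains at least one of these, so T is a hitting set of size 4.
The groups S2, S4, S8, S9 are pairwise disjoint, so any hitting set needs a separate point for each — at least 4. Hence 4 is optimal.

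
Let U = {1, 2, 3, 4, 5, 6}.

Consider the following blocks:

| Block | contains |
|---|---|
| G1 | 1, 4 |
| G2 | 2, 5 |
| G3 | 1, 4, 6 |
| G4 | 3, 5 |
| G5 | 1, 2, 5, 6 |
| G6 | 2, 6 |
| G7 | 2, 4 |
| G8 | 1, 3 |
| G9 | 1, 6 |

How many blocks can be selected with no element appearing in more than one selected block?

G1, G4, G6 are pairwise disjoint (G1={1,4}; G4={3,5}; G6={2,6}).
Every remaining block overlaps one of these, and no 4 of the listed blocks are pairwise disjoint, so 3 is the maximum.

3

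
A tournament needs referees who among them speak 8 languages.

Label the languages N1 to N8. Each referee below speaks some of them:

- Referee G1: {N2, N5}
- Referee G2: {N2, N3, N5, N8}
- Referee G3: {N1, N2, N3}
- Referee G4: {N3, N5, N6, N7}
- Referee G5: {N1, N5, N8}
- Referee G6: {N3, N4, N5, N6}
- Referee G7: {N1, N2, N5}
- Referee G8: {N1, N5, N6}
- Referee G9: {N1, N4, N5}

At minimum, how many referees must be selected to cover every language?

Take {G2, G4, G9}. Their union is {N1, N2, N3, N4, N5, N6, N7, N8}, which is all 8 languages.
Only G4 contains N7, so G4 is forced; the remaining 4 languages need at least 2 more referees (each remaining referee adds at most 2) — so at least 3 referees are needed, and 3 is optimal.

3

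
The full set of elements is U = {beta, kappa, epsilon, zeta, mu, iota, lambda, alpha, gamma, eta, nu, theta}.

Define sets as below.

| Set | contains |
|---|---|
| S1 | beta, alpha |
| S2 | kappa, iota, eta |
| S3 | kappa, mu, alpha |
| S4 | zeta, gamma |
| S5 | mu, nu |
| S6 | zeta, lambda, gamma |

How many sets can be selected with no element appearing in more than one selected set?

S1, S2, S5, S6 are pairwise disjoint (S1={beta,alpha}; S2={kappa,iota,eta}; S5={mu,nu}; S6={zeta,lambda,gamma}).
Every remaining set overlaps one of these, and no 5 of the listed sets are pairwise disjoint, so 4 is the maximum.

4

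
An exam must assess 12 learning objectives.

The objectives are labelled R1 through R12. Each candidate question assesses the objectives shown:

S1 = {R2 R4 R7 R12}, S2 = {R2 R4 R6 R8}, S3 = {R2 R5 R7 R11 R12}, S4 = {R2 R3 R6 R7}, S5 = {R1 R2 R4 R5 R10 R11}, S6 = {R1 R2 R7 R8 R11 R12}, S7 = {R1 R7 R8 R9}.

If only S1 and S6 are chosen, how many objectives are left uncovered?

Union of S1, S6 = {R1, R2, R4, R7, R8, R11, R12}.
Not covered: R3, R5, R6, R9, R10 — 5 objectives.

5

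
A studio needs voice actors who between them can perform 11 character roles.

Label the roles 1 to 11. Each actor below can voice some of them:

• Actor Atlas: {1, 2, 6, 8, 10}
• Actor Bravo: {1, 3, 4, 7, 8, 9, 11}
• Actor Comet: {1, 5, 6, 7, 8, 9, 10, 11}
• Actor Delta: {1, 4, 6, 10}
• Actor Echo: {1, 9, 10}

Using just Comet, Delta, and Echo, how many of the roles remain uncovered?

Union of Comet, Delta, Echo = {1, 4, 5, 6, 7, 8, 9, 10, 11}.
Not covered: 2, 3 — 2 roles.

2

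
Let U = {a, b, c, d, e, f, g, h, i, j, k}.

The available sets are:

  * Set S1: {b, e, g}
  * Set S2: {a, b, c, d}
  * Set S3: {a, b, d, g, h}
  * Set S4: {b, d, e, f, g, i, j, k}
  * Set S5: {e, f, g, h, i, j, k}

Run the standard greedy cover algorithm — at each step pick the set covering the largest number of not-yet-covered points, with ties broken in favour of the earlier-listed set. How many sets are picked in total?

3

Greedy: pick S4 (covers 8 new) → pick S2 (covers 2 new) → pick S3 (covers 1 new). Total picks: 3.
(The true minimum cover uses only 2 sets, so greedy is not optimal here.)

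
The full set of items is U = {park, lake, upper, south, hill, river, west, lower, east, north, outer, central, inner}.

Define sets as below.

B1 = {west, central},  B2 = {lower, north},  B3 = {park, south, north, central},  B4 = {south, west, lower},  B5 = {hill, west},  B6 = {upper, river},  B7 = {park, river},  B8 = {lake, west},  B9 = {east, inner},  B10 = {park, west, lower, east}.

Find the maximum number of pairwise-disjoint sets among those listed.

4

B2, B5, B7, B9 are pairwise disjoint (B2={lower,north}; B5={hill,west}; B7={park,river}; B9={east,inner}).
Every remaining set overlaps one of these, and no 5 of the listed sets are pairwise disjoint, so 4 is the maximum.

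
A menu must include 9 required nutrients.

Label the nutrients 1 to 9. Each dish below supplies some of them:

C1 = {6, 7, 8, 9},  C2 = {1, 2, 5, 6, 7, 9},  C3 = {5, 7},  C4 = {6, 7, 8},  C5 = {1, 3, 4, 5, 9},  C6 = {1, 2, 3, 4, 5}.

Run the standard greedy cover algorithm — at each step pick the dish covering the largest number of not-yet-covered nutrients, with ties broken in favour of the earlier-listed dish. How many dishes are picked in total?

Greedy: pick C2 (covers 6 new) → pick C5 (covers 2 new) → pick C1 (covers 1 new). Total picks: 3.
(The true minimum cover uses only 2 dishes, so greedy is not optimal here.)

3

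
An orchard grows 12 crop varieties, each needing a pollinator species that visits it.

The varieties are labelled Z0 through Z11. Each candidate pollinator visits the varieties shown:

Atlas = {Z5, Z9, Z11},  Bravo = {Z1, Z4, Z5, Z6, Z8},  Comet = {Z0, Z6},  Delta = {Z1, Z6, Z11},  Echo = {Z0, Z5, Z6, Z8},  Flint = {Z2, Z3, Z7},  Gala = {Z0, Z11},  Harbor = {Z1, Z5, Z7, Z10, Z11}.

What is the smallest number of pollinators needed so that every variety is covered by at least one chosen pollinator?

5

Atlas and Bravo and Echo and Flint and Harbor together: Atlas ∪ Bravo ∪ Echo ∪ Flint ∪ Harbor = {Z0, Z1, Z2, Z3, Z4, Z5, Z6, Z7, Z8, Z9, Z10, Z11} — every variety is covered.
No 4 of the 8 pollinators cover everything (all 70 combinations miss at least one variety), so 5 is optimal.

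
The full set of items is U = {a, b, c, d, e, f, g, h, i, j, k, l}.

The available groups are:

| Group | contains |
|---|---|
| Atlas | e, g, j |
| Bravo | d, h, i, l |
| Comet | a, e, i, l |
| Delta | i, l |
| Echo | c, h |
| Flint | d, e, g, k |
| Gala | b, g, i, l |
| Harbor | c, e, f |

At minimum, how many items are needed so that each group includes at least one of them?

Take T = {c, g, i}. Each listed group contains at least one of these, so T is a hitting set of size 3.
The groups Delta, Echo, Flint are pairwise disjoint, so any hitting set needs a separate item for each — at least 3. Hence 3 is optimal.

3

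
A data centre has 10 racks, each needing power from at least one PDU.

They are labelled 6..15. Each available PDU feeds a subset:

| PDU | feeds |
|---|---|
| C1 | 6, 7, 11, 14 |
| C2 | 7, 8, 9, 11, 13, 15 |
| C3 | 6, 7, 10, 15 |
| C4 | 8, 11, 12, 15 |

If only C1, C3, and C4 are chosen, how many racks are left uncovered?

2

Union of C1, C3, C4 = {6, 7, 8, 10, 11, 12, 14, 15}.
Not covered: 9, 13 — 2 racks.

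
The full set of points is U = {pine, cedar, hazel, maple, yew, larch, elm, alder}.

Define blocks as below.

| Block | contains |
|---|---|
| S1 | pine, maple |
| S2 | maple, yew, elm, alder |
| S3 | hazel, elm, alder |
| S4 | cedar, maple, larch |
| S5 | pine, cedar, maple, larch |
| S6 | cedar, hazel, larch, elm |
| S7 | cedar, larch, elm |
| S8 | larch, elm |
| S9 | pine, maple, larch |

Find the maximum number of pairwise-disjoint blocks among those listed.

2

S3, S9 are pairwise disjoint (S3={hazel,elm,alder}; S9={pine,maple,larch}).
Every remaining block overlaps one of these, and no 3 of the listed blocks are pairwise disjoint, so 2 is the maximum.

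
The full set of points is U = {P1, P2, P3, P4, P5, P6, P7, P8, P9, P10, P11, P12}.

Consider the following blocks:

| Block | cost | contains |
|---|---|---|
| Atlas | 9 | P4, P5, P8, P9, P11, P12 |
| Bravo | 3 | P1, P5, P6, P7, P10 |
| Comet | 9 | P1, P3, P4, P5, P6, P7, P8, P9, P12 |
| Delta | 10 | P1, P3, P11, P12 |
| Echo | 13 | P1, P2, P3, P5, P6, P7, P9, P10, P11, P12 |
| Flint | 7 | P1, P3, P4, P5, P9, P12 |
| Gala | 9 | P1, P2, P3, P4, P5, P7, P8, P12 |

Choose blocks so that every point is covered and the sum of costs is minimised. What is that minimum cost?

21

Atlas, Bravo, Gala together cover every point (Atlas ∪ Bravo ∪ Gala = {P1, P2, P3, P4, P5, P6, P7, P8, P9, P10, P11, P12}); total cost 9 + 3 + 9 = 21.
The greedy pick Bravo, Flint, Atlas, Gala costs 28; no covering selection beats 21.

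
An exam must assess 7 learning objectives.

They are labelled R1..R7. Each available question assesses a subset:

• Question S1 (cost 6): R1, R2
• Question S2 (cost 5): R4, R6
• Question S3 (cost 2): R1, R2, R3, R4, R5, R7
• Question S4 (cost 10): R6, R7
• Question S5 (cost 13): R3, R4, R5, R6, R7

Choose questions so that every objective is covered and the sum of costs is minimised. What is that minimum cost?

7

S2, S3 together cover every objective (S2 ∪ S3 = {R1, R2, R3, R4, R5, R6, R7}); total cost 5 + 2 = 7.
No covering selection has total cost below 7.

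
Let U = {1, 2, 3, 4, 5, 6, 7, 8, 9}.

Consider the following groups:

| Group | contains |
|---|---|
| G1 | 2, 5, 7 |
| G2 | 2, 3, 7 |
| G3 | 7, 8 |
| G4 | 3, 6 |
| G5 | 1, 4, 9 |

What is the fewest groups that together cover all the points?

Take {G1, G3, G4, G5}. Their union is {1, 2, 3, 4, 5, 6, 7, 8, 9}, which is all 9 points.
Only G4 contains 6, so G4 is forced; the remaining 7 points need at least 3 more groups (each remaining group adds at most 3) — so at least 4 groups are needed, and 4 is optimal.

4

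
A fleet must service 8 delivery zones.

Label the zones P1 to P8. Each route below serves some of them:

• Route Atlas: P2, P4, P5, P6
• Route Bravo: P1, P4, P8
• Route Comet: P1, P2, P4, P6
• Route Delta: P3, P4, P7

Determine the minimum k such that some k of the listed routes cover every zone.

3

Take {Atlas, Bravo, Delta}. Their union is {P1, P2, P3, P4, P5, P6, P7, P8}, which is all 8 zones.
Only Delta contains P3, so Delta is forced; the remaining 5 zones need at least 2 more routes (each remaining route adds at most 3) — so at least 3 routes are needed, and 3 is optimal.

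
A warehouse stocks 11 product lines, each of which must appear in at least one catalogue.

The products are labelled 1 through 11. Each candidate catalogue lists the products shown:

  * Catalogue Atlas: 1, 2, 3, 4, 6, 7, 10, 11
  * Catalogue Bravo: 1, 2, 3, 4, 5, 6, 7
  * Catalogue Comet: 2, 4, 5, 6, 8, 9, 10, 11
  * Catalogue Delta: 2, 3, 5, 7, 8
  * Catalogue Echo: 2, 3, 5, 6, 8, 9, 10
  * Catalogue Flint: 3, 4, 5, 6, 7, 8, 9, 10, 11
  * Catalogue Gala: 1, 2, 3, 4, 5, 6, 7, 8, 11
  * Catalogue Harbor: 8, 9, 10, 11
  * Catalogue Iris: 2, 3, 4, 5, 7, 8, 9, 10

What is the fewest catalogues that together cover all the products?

2

Take {Flint, Gala}. Their union is {1, 2, 3, 4, 5, 6, 7, 8, 9, 10, 11}, which is all 11 products.
No single catalogue has all 11 products (the largest, Flint, has 9), so 2 is optimal.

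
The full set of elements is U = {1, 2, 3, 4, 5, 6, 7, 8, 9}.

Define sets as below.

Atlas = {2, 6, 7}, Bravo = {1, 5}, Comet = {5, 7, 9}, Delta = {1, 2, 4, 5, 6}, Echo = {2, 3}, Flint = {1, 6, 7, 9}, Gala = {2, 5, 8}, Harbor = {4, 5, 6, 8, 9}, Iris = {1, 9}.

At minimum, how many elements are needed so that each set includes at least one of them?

The 3 elements {2, 5, 9} hit every set.
No choice of 2 elements meets every set, so 3 is the minimum.

3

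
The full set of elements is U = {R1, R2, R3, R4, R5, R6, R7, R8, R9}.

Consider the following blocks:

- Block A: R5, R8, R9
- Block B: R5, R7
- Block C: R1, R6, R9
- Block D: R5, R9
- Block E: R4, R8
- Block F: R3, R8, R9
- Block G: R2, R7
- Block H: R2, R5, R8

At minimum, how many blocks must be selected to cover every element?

C and E and F and G and H together: C ∪ E ∪ F ∪ G ∪ H = {R1, R2, R3, R4, R5, R6, R7, R8, R9} — every element is covered.
No 4 of the 8 blocks cover everything (all 70 combinations miss at least one element), so 5 is optimal.

5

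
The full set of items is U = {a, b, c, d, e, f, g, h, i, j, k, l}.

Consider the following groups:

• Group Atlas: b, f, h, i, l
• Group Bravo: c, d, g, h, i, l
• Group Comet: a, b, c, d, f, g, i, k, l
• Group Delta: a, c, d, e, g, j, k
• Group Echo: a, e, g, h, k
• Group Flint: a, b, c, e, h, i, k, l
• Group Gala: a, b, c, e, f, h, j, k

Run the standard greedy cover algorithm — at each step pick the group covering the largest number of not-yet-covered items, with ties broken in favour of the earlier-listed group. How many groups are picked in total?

2

Greedy: pick Comet (covers 9 new) → pick Gala (covers 3 new). Total picks: 2.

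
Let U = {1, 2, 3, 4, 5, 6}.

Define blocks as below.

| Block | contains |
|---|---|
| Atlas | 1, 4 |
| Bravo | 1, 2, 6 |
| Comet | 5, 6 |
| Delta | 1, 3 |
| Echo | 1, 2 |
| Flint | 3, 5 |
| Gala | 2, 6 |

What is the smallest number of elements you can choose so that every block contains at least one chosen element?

3

Take H = {1, 3, 6}. Each listed block contains at least one of these, so H is a hitting set of size 3.
The blocks Atlas, Flint, Gala are pairwise disjoint, so any hitting set needs a separate element for each — at least 3. Hence 3 is optimal.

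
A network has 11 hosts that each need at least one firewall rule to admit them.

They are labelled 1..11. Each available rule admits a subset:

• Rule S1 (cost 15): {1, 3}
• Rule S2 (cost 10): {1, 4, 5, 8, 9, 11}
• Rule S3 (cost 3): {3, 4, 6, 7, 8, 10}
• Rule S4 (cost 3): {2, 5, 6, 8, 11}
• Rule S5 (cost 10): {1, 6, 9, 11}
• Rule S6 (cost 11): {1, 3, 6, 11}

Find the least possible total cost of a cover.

S2, S3, S4 together cover every host (S2 ∪ S3 ∪ S4 = {1, 2, 3, 4, 5, 6, 7, 8, 9, 10, 11}); total cost 10 + 3 + 3 = 16.
No covering selection has total cost below 16.

16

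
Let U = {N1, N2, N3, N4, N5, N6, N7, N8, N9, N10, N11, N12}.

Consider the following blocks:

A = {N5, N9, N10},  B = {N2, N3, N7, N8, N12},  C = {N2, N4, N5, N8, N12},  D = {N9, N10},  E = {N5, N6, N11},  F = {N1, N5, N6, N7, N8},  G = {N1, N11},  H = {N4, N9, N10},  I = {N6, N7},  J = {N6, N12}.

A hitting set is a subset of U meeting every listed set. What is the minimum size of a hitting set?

4

T = {N7, N10, N11, N12} meets every block (each contains at least one member of T), and |T| = 4.
The blocks C, D, G, I are pairwise disjoint, so any hitting set needs a separate point for each — at least 4. Hence 4 is optimal.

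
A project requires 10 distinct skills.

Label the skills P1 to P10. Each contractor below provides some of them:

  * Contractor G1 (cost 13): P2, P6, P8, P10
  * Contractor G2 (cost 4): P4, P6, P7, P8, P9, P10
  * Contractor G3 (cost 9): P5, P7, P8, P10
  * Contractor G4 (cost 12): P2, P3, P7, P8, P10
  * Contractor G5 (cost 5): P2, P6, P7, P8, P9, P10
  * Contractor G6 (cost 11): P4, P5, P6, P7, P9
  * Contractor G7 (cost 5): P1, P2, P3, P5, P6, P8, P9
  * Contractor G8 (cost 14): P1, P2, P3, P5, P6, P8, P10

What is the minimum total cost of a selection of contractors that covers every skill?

9

G2, G7 together cover every skill (G2 ∪ G7 = {P1, P2, P3, P4, P5, P6, P7, P8, P9, P10}); total cost 4 + 5 = 9.
No covering selection has total cost below 9.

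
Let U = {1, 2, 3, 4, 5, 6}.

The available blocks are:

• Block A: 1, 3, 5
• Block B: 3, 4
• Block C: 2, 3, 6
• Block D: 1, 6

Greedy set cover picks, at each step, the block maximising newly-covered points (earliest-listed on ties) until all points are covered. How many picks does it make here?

Greedy: pick A (covers 3 new) → pick C (covers 2 new) → pick B (covers 1 new). Total picks: 3.

3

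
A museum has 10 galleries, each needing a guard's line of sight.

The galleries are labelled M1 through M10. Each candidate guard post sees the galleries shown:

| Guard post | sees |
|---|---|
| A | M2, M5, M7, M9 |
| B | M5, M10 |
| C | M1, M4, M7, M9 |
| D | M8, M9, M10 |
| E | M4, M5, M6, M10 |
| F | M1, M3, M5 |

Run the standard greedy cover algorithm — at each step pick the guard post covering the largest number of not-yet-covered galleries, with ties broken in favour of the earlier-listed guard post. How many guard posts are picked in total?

Greedy: pick A (covers 4 new) → pick E (covers 3 new) → pick F (covers 2 new) → pick D (covers 1 new). Total picks: 4.

4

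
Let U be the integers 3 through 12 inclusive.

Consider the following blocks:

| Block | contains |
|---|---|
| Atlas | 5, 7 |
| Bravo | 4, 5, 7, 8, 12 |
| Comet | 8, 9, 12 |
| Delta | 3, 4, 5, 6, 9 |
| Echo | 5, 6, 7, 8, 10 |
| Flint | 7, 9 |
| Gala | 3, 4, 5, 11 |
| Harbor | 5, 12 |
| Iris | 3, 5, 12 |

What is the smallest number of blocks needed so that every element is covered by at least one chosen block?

3

Take {Comet, Echo, Gala}. Their union is {3, 4, 5, 6, 7, 8, 9, 10, 11, 12}, which is all 10 elements.
Only Echo contains 10, so Echo is forced; the remaining 5 elements need at least 2 more blocks (each remaining block adds at most 3) — so at least 3 blocks are needed, and 3 is optimal.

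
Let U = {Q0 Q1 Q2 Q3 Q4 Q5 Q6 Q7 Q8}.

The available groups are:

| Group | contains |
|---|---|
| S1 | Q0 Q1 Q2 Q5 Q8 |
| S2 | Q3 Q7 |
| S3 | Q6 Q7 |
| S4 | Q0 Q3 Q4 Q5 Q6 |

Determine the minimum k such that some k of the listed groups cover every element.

3

S1 and S3 and S4 together: S1 ∪ S3 ∪ S4 = {Q0, Q1, Q2, Q3, Q4, Q5, Q6, Q7, Q8} — every element is covered.
Only S1 contains Q1, so S1 is forced; the remaining 4 elements need at least 2 more groups (each remaining group adds at most 3) — so at least 3 groups are needed, and 3 is optimal.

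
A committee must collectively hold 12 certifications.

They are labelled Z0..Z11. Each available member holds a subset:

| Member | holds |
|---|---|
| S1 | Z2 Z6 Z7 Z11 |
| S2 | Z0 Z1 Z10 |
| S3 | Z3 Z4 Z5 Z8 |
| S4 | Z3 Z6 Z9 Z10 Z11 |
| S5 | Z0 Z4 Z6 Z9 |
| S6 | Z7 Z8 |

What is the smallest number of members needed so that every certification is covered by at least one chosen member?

S1 and S2 and S3 and S4 together: S1 ∪ S2 ∪ S3 ∪ S4 = {Z0, Z1, Z2, Z3, Z4, Z5, Z6, Z7, Z8, Z9, Z10, Z11} — every certification is covered.
Only S2 contains Z1, so S2 is forced; the remaining 9 certifications need at least 3 more members (each remaining member adds at most 4) — so at least 4 members are needed, and 4 is optimal.

4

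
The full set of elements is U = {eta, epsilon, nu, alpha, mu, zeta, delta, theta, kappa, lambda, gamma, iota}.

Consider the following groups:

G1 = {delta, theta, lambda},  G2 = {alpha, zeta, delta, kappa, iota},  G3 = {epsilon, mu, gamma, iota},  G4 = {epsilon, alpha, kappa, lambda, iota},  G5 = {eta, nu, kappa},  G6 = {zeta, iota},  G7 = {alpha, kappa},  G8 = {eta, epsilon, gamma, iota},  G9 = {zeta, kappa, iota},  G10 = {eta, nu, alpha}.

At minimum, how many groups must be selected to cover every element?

G1 and G2 and G3 and G5 together: G1 ∪ G2 ∪ G3 ∪ G5 = {eta, epsilon, nu, alpha, mu, zeta, delta, theta, kappa, lambda, gamma, iota} — every element is covered.
Only G1 contains theta, so G1 is forced; the remaining 9 elements need at least 3 more groups (each remaining group adds at most 4) — so at least 4 groups are needed, and 4 is optimal.

4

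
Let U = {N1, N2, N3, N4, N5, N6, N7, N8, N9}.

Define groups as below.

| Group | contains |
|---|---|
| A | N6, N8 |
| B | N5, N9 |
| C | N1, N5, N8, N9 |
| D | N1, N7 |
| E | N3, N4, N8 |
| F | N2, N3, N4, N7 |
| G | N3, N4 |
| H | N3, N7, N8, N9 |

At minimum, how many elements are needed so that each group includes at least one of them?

Take T = {N3, N5, N7, N8}. Each listed group contains at least one of these, so T is a hitting set of size 4.
The groups A, B, D, G are pairwise disjoint, so any hitting set needs a separate element for each — at least 4. Hence 4 is optimal.

4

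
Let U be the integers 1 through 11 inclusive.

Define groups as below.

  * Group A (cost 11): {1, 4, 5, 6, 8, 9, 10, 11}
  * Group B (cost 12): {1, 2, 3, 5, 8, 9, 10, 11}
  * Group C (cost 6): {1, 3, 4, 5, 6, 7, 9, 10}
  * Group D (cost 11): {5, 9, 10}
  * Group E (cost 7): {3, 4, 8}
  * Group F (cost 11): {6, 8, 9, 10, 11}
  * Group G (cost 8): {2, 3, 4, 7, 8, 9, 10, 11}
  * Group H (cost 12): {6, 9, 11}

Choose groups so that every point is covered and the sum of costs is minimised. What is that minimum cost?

14

C, G together cover every point (C ∪ G = {1, 2, 3, 4, 5, 6, 7, 8, 9, 10, 11}); total cost 6 + 8 = 14.
No covering selection has total cost below 14.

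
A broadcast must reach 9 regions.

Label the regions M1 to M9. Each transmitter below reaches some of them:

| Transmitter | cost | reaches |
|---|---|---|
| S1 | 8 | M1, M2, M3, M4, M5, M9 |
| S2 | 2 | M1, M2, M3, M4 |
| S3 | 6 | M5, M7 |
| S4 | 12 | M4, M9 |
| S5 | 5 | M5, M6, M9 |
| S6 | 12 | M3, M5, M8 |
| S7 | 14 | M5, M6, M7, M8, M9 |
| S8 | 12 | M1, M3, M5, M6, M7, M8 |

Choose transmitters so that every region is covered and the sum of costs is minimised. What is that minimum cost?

S2, S7 together cover every region (S2 ∪ S7 = {M1, M2, M3, M4, M5, M6, M7, M8, M9}); total cost 2 + 14 = 16.
The greedy pick S2, S5, S3, S6 costs 25; no covering selection beats 16.

16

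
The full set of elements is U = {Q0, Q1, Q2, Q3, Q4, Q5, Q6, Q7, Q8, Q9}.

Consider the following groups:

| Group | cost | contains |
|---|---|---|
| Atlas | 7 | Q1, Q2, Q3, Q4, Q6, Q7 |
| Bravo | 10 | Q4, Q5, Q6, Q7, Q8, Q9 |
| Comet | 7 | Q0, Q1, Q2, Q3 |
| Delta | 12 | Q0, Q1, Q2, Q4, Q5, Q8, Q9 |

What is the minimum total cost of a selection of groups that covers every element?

Bravo, Comet together cover every element (Bravo ∪ Comet = {Q0, Q1, Q2, Q3, Q4, Q5, Q6, Q7, Q8, Q9}); total cost 10 + 7 = 17.
The greedy pick Atlas, Delta costs 19; no covering selection beats 17.

17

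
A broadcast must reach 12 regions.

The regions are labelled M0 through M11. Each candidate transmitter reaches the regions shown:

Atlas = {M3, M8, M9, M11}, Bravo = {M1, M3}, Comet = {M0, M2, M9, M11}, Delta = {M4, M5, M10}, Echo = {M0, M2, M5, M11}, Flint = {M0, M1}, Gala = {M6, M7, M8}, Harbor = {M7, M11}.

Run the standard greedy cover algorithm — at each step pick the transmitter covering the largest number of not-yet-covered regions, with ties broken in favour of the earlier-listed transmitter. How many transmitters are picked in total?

Greedy: pick Atlas (covers 4 new) → pick Delta (covers 3 new) → pick Comet (covers 2 new) → pick Gala (covers 2 new) → pick Bravo (covers 1 new). Total picks: 5.
(The true minimum cover uses only 4 transmitters, so greedy is not optimal here.)

5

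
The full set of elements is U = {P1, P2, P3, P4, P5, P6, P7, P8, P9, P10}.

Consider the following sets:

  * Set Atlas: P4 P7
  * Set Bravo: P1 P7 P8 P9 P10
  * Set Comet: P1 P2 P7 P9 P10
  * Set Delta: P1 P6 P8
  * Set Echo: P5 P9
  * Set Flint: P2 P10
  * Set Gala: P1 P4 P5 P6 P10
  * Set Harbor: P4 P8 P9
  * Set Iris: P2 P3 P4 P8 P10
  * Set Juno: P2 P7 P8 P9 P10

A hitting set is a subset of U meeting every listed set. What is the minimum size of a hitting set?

4

The 4 elements {P1, P4, P5, P10} hit every set.
The sets Atlas, Delta, Echo, Flint are pairwise disjoint, so any hitting set needs a separate element for each — at least 4. Hence 4 is optimal.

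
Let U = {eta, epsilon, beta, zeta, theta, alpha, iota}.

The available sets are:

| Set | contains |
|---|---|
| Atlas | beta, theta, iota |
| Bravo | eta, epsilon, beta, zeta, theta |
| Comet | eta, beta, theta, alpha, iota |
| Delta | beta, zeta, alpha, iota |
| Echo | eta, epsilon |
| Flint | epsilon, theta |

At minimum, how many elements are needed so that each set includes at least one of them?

Take H = {epsilon, iota}. Each listed set contains at least one of these, so H is a hitting set of size 2.
The sets Delta, Flint are pairwise disjoint, so any hitting set needs a separate element for each — at least 2. Hence 2 is optimal.

2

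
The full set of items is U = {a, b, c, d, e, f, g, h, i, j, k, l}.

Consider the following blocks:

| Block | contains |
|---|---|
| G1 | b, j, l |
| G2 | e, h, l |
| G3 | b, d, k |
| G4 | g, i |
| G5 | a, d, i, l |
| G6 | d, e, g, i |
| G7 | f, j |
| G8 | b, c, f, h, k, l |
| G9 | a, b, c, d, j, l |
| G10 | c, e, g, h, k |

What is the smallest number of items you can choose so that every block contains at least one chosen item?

4

The 4 items {f, i, k, l} hit every block.
The blocks G2, G3, G4, G7 are pairwise disjoint, so any hitting set needs a separate item for each — at least 4. Hence 4 is optimal.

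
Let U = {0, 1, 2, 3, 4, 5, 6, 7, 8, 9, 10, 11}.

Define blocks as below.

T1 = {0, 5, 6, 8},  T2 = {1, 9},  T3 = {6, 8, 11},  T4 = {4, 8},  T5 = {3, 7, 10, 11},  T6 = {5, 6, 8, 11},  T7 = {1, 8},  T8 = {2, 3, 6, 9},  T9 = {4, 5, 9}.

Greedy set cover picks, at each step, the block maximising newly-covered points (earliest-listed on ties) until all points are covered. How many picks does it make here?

5

Greedy: pick T1 (covers 4 new) → pick T5 (covers 4 new) → pick T2 (covers 2 new) → pick T4 (covers 1 new) → pick T8 (covers 1 new). Total picks: 5.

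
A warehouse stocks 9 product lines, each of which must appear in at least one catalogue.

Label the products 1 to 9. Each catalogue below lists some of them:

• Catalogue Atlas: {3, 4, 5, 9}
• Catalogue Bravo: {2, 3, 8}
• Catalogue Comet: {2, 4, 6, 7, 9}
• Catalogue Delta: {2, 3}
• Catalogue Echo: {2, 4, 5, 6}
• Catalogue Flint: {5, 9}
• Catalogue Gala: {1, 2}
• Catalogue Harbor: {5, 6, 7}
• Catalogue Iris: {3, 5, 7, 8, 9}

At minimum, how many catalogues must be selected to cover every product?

3

Take {Echo, Gala, Iris}. Their union is {1, 2, 3, 4, 5, 6, 7, 8, 9}, which is all 9 products.
Only Gala contains 1, so Gala is forced; the remaining 7 products need at least 2 more catalogues (each remaining catalogue adds at most 5) — so at least 3 catalogues are needed, and 3 is optimal.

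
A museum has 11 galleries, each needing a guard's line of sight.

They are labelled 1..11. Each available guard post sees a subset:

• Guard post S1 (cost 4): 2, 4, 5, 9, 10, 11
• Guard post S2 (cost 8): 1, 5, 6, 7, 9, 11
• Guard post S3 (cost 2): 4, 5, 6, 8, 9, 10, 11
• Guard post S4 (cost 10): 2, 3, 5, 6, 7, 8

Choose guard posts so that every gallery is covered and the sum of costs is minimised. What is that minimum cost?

20

S2, S3, S4 together cover every gallery (S2 ∪ S3 ∪ S4 = {1, 2, 3, 4, 5, 6, 7, 8, 9, 10, 11}); total cost 8 + 2 + 10 = 20.
No covering selection has total cost below 20.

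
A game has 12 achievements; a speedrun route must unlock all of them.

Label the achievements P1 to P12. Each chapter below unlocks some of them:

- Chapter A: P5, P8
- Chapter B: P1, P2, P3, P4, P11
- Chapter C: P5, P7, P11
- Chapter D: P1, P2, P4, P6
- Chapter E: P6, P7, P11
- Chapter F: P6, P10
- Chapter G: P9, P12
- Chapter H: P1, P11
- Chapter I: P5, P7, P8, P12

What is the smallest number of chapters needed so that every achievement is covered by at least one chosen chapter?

Take {B, F, G, I}. Their union is {P1, P2, P3, P4, P5, P6, P7, P8, P9, P10, P11, P12}, which is all 12 achievements.
No 3 of the 9 chapters cover everything (all 84 combinations miss at least one achievement), so 4 is optimal.

4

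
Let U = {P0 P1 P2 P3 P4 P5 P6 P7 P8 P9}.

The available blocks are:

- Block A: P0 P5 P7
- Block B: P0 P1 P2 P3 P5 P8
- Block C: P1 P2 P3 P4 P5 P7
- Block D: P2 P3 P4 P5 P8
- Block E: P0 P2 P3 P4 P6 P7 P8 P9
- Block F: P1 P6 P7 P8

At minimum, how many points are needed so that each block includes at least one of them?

H = {P2, P7} meets every block (each contains at least one member of H), and |H| = 2.
No single point lies in every block, so at least 2 are needed and 2 is optimal.

2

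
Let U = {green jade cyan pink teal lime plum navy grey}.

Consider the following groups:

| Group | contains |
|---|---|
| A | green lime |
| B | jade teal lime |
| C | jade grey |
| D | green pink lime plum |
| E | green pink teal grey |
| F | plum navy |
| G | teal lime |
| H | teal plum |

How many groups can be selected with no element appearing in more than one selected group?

A, C, F are pairwise disjoint (A={green,lime}; C={jade,grey}; F={plum,navy}).
Every remaining group overlaps one of these, and no 4 of the listed groups are pairwise disjoint, so 3 is the maximum.

3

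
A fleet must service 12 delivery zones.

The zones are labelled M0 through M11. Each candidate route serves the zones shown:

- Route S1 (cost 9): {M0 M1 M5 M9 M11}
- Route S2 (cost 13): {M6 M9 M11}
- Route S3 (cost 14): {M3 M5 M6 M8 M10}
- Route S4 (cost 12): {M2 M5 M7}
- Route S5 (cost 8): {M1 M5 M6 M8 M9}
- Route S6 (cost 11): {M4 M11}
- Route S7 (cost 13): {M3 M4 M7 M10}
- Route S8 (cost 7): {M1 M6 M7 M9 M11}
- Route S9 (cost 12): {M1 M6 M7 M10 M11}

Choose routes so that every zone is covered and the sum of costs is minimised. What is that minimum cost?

42

S1, S4, S5, S7 together cover every zone (S1 ∪ S4 ∪ S5 ∪ S7 = {M0, M1, M2, M3, M4, M5, M6, M7, M8, M9, M10, M11}); total cost 9 + 12 + 8 + 13 = 42.
The greedy pick S8, S3, S1, S6, S4 costs 53; no covering selection beats 42.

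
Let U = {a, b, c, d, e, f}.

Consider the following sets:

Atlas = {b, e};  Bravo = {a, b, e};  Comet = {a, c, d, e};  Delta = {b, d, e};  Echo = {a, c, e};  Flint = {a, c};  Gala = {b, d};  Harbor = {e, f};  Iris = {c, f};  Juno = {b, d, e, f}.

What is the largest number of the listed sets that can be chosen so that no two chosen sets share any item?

3

Flint, Gala, Harbor are pairwise disjoint (Flint={a,c}; Gala={b,d}; Harbor={e,f}).
Every remaining set overlaps one of these, and no 4 of the listed sets are pairwise disjoint, so 3 is the maximum.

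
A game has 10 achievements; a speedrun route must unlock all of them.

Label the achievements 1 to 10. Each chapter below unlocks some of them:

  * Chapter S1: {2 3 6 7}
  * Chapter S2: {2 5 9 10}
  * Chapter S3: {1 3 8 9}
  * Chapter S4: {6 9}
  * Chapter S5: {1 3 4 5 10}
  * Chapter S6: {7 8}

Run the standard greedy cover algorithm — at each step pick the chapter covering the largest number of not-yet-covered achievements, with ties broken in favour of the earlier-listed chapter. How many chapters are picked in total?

Greedy: pick S5 (covers 5 new) → pick S1 (covers 3 new) → pick S3 (covers 2 new). Total picks: 3.

3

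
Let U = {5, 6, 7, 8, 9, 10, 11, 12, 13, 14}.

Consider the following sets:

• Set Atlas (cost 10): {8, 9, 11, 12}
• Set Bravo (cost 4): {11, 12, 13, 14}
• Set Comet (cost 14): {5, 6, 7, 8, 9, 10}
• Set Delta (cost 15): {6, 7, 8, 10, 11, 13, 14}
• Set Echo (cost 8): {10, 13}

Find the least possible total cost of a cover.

18

Bravo, Comet together cover every item (Bravo ∪ Comet = {5, 6, 7, 8, 9, 10, 11, 12, 13, 14}); total cost 4 + 14 = 18.
No covering selection has total cost below 18.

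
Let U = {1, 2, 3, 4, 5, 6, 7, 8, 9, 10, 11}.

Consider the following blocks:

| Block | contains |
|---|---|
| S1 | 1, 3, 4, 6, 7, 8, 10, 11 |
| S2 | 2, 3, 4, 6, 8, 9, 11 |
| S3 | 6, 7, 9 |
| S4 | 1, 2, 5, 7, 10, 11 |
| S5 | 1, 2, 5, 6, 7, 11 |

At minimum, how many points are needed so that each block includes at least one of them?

2

The 2 points {3, 7} hit every block.
No single point lies in every block, so at least 2 are needed and 2 is optimal.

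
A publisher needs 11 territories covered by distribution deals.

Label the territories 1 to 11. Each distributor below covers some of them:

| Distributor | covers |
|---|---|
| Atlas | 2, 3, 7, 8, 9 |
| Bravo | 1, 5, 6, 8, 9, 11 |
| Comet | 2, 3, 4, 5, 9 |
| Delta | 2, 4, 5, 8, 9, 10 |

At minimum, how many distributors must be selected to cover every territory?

Atlas and Bravo and Delta together: Atlas ∪ Bravo ∪ Delta = {1, 2, 3, 4, 5, 6, 7, 8, 9, 10, 11} — every territory is covered.
Only Bravo contains 1, so Bravo is forced; the remaining 5 territories need at least 2 more distributors (each remaining distributor adds at most 3) — so at least 3 distributors are needed, and 3 is optimal.

3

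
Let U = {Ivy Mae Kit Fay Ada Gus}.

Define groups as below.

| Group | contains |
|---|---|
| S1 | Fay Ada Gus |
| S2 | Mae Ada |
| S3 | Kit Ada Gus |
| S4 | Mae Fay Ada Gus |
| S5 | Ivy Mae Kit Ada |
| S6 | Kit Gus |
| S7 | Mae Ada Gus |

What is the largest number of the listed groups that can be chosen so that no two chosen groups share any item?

S2, S6 are pairwise disjoint (S2={Mae,Ada}; S6={Kit,Gus}).
Every remaining group overlaps one of these, and no 3 of the listed groups are pairwise disjoint, so 2 is the maximum.

2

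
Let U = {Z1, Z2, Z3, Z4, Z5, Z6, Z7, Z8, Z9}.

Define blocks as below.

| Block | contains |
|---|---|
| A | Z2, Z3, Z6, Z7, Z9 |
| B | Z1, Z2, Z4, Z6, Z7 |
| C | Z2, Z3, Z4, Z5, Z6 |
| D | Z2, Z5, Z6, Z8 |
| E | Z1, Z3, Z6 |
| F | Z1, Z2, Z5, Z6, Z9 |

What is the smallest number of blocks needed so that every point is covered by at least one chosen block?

A, B, and D cover everything between them: the union {Z1, Z2, Z3, Z4, Z5, Z6, Z7, Z8, Z9} is all of U.
Only D contains Z8, so D is forced; the remaining 5 points need at least 2 more blocks (each remaining block adds at most 3) — so at least 3 blocks are needed, and 3 is optimal.

3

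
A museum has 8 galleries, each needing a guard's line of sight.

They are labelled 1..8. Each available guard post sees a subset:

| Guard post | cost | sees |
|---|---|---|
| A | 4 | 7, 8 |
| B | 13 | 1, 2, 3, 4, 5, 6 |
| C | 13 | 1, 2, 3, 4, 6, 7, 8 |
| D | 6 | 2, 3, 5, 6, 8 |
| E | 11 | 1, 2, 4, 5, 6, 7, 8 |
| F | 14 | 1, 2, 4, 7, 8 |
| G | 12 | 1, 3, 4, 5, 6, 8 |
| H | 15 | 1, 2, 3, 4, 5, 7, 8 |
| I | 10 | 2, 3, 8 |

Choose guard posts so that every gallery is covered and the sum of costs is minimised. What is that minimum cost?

17

D, E together cover every gallery (D ∪ E = {1, 2, 3, 4, 5, 6, 7, 8}); total cost 6 + 11 = 17.
No covering selection has total cost below 17.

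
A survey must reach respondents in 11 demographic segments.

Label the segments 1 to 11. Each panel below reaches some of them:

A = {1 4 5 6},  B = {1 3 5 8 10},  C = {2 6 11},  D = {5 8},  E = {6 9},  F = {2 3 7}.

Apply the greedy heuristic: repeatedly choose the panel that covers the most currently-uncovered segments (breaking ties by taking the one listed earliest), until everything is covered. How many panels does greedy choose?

5

Greedy: pick B (covers 5 new) → pick C (covers 3 new) → pick A (covers 1 new) → pick E (covers 1 new) → pick F (covers 1 new). Total picks: 5.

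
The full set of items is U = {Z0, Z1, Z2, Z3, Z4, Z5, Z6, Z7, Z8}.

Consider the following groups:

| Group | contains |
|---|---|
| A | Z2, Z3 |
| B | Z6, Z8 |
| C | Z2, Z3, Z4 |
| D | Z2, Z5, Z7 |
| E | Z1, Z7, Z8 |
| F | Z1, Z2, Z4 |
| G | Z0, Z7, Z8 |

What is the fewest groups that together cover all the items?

A, B, D, F, and G cover everything between them: the union {Z0, Z1, Z2, Z3, Z4, Z5, Z6, Z7, Z8} is all of U.
No 4 of the 7 groups cover everything (all 35 combinations miss at least one item), so 5 is optimal.

5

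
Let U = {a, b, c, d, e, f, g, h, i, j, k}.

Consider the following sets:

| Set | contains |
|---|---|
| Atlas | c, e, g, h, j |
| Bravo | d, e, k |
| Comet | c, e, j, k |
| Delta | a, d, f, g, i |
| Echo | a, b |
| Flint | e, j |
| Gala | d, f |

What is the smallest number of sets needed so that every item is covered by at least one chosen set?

Atlas, Comet, Delta, and Echo cover everything between them: the union {a, b, c, d, e, f, g, h, i, j, k} is all of U.
No 3 of the 7 sets cover everything (all 35 combinations miss at least one item), so 4 is optimal.

4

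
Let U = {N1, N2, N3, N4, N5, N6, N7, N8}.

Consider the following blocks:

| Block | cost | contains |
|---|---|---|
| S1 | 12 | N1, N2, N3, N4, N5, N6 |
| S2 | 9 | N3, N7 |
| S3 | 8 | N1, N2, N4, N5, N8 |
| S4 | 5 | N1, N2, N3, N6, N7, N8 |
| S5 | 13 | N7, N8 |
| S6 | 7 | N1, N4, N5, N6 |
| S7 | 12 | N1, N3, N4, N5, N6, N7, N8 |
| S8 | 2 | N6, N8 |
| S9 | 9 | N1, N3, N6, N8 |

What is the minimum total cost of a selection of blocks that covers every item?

12

S4, S6 together cover every item (S4 ∪ S6 = {N1, N2, N3, N4, N5, N6, N7, N8}); total cost 5 + 7 = 12.
No covering selection has total cost below 12.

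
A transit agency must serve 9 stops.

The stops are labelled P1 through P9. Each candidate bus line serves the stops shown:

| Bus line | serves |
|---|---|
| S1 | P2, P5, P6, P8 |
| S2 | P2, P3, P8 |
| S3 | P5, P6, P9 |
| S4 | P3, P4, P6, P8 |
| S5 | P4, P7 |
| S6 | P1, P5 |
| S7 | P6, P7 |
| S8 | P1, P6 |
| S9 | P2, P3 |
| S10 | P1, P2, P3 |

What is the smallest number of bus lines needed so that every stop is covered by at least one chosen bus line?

Take {S2, S3, S5, S6}. Their union is {P1, P2, P3, P4, P5, P6, P7, P8, P9}, which is all 9 stops.
No 3 of the 10 bus lines cover everything (all 120 combinations miss at least one stop), so 4 is optimal.

4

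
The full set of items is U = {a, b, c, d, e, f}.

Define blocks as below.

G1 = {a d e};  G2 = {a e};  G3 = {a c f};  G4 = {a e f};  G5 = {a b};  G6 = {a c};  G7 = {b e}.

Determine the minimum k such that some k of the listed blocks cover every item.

3

G1, G3, and G7 cover everything between them: the union {a, b, c, d, e, f} is all of U.
Only G1 contains d, so G1 is forced; the remaining 3 items need at least 2 more blocks (each remaining block adds at most 2) — so at least 3 blocks are needed, and 3 is optimal.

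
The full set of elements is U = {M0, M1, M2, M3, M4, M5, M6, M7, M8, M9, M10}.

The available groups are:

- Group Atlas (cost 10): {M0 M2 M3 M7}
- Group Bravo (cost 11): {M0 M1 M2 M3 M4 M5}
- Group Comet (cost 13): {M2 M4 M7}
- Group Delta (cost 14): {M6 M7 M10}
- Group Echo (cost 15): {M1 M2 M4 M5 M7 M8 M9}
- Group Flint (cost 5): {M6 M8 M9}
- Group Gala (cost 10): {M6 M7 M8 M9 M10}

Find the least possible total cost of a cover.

21

Bravo, Gala together cover every element (Bravo ∪ Gala = {M0, M1, M2, M3, M4, M5, M6, M7, M8, M9, M10}); total cost 11 + 10 = 21.
The greedy pick Flint, Bravo, Gala costs 26; no covering selection beats 21.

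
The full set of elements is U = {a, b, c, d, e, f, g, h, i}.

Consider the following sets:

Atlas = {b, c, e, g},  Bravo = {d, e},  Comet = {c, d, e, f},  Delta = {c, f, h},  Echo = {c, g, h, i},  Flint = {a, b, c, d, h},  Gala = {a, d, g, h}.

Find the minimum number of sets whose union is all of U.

Comet and Echo and Flint together: Comet ∪ Echo ∪ Flint = {a, b, c, d, e, f, g, h, i} — every element is covered.
Only Echo contains i, so Echo is forced; the remaining 5 elements need at least 2 more sets (each remaining set adds at most 3) — so at least 3 sets are needed, and 3 is optimal.

3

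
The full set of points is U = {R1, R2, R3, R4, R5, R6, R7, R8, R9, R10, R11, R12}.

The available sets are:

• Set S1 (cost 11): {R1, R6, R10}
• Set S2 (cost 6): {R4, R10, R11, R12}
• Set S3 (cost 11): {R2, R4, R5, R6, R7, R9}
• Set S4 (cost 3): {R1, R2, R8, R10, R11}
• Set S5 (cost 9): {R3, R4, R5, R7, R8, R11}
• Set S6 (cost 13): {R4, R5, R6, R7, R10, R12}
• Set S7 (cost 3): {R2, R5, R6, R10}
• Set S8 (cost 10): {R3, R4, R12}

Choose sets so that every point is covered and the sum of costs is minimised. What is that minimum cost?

S3, S4, S8 together cover every point (S3 ∪ S4 ∪ S8 = {R1, R2, R3, R4, R5, R6, R7, R8, R9, R10, R11, R12}); total cost 11 + 3 + 10 = 24.
The greedy pick S4, S7, S2, S5, S3 costs 32; no covering selection beats 24.

24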